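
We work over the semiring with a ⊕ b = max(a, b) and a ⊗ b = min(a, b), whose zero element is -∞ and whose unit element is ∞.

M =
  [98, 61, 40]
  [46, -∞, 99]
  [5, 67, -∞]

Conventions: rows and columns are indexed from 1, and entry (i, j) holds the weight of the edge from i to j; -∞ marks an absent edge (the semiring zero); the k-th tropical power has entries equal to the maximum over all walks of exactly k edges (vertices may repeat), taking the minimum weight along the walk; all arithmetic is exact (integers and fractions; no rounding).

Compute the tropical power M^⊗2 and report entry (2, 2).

M^⊗2:
  [98, 61, 61]
  [46, 67, 40]
  [46, 5, 67]
Key observation: the optimum is the walk 2->3->2, with weight 99 min 67 = 67.
Optimal value attained by: walk 2->3->2.
Answer: (M^⊗2)[2][2] = 67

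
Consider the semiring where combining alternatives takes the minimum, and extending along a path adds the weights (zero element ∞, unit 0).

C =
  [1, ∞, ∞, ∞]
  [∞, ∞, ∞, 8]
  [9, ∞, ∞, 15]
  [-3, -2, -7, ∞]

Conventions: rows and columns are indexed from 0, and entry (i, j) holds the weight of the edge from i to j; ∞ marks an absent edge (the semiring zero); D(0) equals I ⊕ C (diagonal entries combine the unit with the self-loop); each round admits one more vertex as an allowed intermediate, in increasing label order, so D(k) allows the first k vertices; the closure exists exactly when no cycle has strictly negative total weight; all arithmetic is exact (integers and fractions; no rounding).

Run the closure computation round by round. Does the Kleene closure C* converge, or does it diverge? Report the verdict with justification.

D(0):
  [0, ∞, ∞, ∞]
  [∞, 0, ∞, 8]
  [9, ∞, 0, 15]
  [-3, -2, -7, 0]
D(1):
  [0, ∞, ∞, ∞]
  [∞, 0, ∞, 8]
  [9, ∞, 0, 15]
  [-3, -2, -7, 0]
D(2):
  [0, ∞, ∞, ∞]
  [∞, 0, ∞, 8]
  [9, ∞, 0, 15]
  [-3, -2, -7, 0]
D(3):
  [0, ∞, ∞, ∞]
  [∞, 0, ∞, 8]
  [9, ∞, 0, 15]
  [-3, -2, -7, 0]
D(4):
  [0, ∞, ∞, ∞]
  [5, 0, 1, 8]
  [9, 13, 0, 15]
  [-3, -2, -7, 0]
Key observation: every diagonal entry stays at the unit through all rounds, so no improving cycle exists.
Answer: CONVERGES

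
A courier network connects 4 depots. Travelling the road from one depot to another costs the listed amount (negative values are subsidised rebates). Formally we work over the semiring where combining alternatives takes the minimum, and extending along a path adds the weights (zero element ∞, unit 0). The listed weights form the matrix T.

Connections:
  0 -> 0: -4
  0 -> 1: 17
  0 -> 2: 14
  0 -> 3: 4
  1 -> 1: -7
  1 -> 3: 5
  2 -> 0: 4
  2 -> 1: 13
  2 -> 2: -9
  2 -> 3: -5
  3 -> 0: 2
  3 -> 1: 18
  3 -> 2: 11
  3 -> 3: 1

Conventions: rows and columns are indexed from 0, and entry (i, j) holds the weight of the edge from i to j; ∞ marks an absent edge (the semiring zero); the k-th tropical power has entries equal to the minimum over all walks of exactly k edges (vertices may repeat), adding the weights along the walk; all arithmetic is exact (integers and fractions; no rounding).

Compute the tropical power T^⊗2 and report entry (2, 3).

T^⊗2:
  [-8, 10, 5, 0]
  [7, -14, 16, -2]
  [-5, 4, -18, -14]
  [-2, 11, 2, 2]
Key observation: the optimum is the walk 2->2->3, with weight (-9) + (-5) = -14.
Optimal value attained by: walk 2->2->3.
Answer: (T^⊗2)[2][3] = -14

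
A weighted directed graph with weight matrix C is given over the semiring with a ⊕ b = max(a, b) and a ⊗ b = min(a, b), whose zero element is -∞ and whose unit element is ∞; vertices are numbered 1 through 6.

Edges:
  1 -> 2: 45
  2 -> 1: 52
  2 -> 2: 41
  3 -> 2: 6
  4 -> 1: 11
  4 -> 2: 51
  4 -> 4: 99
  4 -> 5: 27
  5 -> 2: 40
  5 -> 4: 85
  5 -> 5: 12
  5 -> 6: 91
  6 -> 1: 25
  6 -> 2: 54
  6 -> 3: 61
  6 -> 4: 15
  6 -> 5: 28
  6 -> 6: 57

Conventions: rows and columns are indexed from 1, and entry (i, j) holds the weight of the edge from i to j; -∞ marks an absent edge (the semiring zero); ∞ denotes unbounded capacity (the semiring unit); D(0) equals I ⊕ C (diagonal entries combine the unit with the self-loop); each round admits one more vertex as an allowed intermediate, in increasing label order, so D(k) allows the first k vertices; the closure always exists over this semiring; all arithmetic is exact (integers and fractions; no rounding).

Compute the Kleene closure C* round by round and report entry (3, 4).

D(0):
  [∞, 45, -∞, -∞, -∞, -∞]
  [52, ∞, -∞, -∞, -∞, -∞]
  [-∞, 6, ∞, -∞, -∞, -∞]
  [11, 51, -∞, ∞, 27, -∞]
  [-∞, 40, -∞, 85, ∞, 91]
  [25, 54, 61, 15, 28, ∞]
D(1):
  [∞, 45, -∞, -∞, -∞, -∞]
  [52, ∞, -∞, -∞, -∞, -∞]
  [-∞, 6, ∞, -∞, -∞, -∞]
  [11, 51, -∞, ∞, 27, -∞]
  [-∞, 40, -∞, 85, ∞, 91]
  [25, 54, 61, 15, 28, ∞]
D(2):
  [∞, 45, -∞, -∞, -∞, -∞]
  [52, ∞, -∞, -∞, -∞, -∞]
  [6, 6, ∞, -∞, -∞, -∞]
  [51, 51, -∞, ∞, 27, -∞]
  [40, 40, -∞, 85, ∞, 91]
  [52, 54, 61, 15, 28, ∞]
D(3):
  [∞, 45, -∞, -∞, -∞, -∞]
  [52, ∞, -∞, -∞, -∞, -∞]
  [6, 6, ∞, -∞, -∞, -∞]
  [51, 51, -∞, ∞, 27, -∞]
  [40, 40, -∞, 85, ∞, 91]
  [52, 54, 61, 15, 28, ∞]
D(4):
  [∞, 45, -∞, -∞, -∞, -∞]
  [52, ∞, -∞, -∞, -∞, -∞]
  [6, 6, ∞, -∞, -∞, -∞]
  [51, 51, -∞, ∞, 27, -∞]
  [51, 51, -∞, 85, ∞, 91]
  [52, 54, 61, 15, 28, ∞]
D(5):
  [∞, 45, -∞, -∞, -∞, -∞]
  [52, ∞, -∞, -∞, -∞, -∞]
  [6, 6, ∞, -∞, -∞, -∞]
  [51, 51, -∞, ∞, 27, 27]
  [51, 51, -∞, 85, ∞, 91]
  [52, 54, 61, 28, 28, ∞]
D(6):
  [∞, 45, -∞, -∞, -∞, -∞]
  [52, ∞, -∞, -∞, -∞, -∞]
  [6, 6, ∞, -∞, -∞, -∞]
  [51, 51, 27, ∞, 27, 27]
  [52, 54, 61, 85, ∞, 91]
  [52, 54, 61, 28, 28, ∞]
Answer: C*[3][4] = -∞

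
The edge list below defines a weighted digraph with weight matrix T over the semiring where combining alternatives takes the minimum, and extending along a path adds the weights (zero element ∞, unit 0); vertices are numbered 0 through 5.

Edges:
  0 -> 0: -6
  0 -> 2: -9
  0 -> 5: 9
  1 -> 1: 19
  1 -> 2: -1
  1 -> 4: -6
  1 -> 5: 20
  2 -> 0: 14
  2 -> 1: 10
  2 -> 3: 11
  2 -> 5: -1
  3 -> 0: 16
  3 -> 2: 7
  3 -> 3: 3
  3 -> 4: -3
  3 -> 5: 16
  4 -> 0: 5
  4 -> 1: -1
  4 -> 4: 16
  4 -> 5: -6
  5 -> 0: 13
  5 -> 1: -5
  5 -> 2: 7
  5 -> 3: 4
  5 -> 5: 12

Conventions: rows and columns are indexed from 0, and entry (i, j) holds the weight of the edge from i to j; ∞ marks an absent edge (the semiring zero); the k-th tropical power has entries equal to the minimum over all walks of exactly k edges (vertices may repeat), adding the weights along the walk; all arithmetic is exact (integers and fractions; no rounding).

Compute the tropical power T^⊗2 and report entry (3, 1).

T^⊗2:
  [-12, 1, -15, 2, ∞, -10]
  [-1, -7, 18, 10, 10, -12]
  [8, -6, 5, 3, 4, 11]
  [2, -4, 7, 6, 0, -9]
  [-1, -11, -4, -2, -7, 6]
  [7, 7, -6, 7, -11, 6]
Key observation: the optimum is the walk 3->4->1, with weight (-3) + (-1) = -4.
Optimal value attained by: walk 3->4->1.
Answer: (T^⊗2)[3][1] = -4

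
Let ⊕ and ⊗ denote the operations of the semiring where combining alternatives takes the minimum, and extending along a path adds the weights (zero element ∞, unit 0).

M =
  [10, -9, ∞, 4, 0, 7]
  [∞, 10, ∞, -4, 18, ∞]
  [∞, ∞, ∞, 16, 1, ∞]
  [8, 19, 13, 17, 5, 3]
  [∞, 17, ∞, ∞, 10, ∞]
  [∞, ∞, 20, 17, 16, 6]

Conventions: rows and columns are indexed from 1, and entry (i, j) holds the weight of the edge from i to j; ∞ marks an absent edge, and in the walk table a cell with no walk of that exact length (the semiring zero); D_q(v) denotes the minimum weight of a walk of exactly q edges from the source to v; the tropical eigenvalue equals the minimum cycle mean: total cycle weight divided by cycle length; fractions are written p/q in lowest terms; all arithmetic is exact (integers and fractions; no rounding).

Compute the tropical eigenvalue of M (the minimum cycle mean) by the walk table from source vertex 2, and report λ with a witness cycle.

q=0: [∞, 0, ∞, ∞, ∞, ∞]
q=1: [∞, 10, ∞, -4, 18, ∞]
q=2: [4, 15, 9, 6, 1, -1]
q=3: [14, -5, 19, 8, 4, 5]
q=4: [16, 5, 21, -9, 13, 11]
q=5: [-1, 7, 4, 1, -4, -6]
q=6: [9, -10, 14, 3, -1, 0]
Optimal cycle mean attained by: cycle 1->2->4->1, total (-9) + (-4) + 8, length 3.
Answer: λ = -5/3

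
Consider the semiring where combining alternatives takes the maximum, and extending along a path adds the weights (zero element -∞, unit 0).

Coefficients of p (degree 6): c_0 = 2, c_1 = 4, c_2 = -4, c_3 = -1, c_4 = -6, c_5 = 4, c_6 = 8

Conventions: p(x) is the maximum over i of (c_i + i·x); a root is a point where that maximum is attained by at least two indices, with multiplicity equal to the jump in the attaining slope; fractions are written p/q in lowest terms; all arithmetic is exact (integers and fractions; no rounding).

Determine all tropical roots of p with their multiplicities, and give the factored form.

hull edge (i=0, c=2) to (i=1, c=4): slope 2, span 1
hull edge (i=1, c=4) to (i=6, c=8): slope 4/5, span 5
Factored form: p(x) = 8 ⊗ (x ⊕ (-2)) ⊗ (x ⊕ (-4/5)) ⊗ (x ⊕ (-4/5)) ⊗ (x ⊕ (-4/5)) ⊗ (x ⊕ (-4/5)) ⊗ (x ⊕ (-4/5))
Answer: roots = -2 (mult 1), -4/5 (mult 5)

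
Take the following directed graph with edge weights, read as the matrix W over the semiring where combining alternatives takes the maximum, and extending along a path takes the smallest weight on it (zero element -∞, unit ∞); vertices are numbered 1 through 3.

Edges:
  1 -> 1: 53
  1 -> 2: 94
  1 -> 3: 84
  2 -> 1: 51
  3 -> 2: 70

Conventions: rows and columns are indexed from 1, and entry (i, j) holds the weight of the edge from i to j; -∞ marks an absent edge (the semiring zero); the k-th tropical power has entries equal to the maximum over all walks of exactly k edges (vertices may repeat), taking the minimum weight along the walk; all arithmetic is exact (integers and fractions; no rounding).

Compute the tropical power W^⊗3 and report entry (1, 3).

W^⊗2:
  [53, 70, 53]
  [51, 51, 51]
  [51, -∞, -∞]
W^⊗3:
  [53, 53, 53]
  [51, 51, 51]
  [51, 51, 51]
Key observation: the optimum is the walk 1->1->1->3, with weight 53 min 53 min 84 = 53.
Optimal value attained by: walk 1->1->1->3.
Answer: (W^⊗3)[1][3] = 53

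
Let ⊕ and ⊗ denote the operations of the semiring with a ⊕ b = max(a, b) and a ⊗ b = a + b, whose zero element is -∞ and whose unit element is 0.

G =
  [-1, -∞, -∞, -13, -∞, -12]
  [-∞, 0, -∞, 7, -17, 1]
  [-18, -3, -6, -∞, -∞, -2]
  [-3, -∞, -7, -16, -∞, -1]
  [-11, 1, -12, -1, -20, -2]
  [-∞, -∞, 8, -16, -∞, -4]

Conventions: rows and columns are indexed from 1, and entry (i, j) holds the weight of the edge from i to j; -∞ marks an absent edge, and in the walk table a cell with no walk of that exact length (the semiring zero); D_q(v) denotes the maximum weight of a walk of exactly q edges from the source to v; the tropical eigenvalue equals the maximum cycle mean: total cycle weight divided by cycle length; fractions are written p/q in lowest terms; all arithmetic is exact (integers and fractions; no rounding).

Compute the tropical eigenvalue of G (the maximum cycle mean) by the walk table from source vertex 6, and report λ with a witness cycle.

q=0: [-∞, -∞, -∞, -∞, -∞, 0]
q=1: [-∞, -∞, 8, -16, -∞, -4]
q=2: [-10, 5, 4, -20, -∞, 6]
q=3: [-11, 5, 14, 12, -12, 6]
q=4: [9, 11, 14, 12, -12, 12]
q=5: [9, 11, 20, 18, -6, 12]
q=6: [15, 17, 20, 18, -6, 18]
Optimal cycle mean attained by: cycle 3->6->3, total (-2) + 8, length 2.
Answer: λ = 3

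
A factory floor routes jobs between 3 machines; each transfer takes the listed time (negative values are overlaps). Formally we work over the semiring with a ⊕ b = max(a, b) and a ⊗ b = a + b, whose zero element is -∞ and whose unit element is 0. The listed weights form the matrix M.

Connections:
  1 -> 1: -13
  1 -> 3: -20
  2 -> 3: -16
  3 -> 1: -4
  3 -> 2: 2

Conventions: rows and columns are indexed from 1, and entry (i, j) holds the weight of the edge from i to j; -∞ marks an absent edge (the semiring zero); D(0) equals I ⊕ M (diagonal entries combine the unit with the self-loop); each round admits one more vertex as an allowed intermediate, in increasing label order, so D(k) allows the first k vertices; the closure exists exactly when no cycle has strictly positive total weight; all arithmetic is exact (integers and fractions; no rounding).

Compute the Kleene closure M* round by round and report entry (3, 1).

D(0):
  [0, -∞, -20]
  [-∞, 0, -16]
  [-4, 2, 0]
D(1):
  [0, -∞, -20]
  [-∞, 0, -16]
  [-4, 2, 0]
D(2):
  [0, -∞, -20]
  [-∞, 0, -16]
  [-4, 2, 0]
D(3):
  [0, -18, -20]
  [-20, 0, -16]
  [-4, 2, 0]
Answer: M*[3][1] = -4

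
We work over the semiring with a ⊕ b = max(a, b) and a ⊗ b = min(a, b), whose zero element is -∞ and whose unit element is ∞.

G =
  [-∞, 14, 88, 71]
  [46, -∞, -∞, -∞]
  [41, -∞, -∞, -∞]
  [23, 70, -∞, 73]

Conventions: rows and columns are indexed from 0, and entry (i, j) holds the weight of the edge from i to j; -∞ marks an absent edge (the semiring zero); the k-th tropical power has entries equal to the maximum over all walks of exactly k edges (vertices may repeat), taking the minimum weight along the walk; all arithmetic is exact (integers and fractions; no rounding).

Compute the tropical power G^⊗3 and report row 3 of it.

G^⊗2:
  [41, 70, -∞, 71]
  [-∞, 14, 46, 46]
  [-∞, 14, 41, 41]
  [46, 70, 23, 73]
G^⊗3:
  [46, 70, 41, 71]
  [41, 46, -∞, 46]
  [41, 41, -∞, 41]
  [46, 70, 46, 73]
Answer: row 3 of G^⊗3 = [46, 70, 46, 73]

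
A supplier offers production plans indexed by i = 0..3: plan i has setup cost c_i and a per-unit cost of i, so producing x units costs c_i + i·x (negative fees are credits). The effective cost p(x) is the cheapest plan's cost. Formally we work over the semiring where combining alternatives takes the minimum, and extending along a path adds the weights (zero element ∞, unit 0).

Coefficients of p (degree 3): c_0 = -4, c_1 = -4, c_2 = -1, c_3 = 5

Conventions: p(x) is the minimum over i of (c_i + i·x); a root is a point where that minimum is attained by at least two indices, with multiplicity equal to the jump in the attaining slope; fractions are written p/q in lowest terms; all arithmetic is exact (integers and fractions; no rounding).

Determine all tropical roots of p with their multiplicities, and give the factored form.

hull edge (i=0, c=-4) to (i=1, c=-4): slope 0, span 1
hull edge (i=1, c=-4) to (i=2, c=-1): slope 3, span 1
hull edge (i=2, c=-1) to (i=3, c=5): slope 6, span 1
Factored form: p(x) = 5 ⊗ (x ⊕ (-6)) ⊗ (x ⊕ (-3)) ⊗ (x ⊕ 0)
Answer: roots = -6 (mult 1), -3 (mult 1), 0 (mult 1)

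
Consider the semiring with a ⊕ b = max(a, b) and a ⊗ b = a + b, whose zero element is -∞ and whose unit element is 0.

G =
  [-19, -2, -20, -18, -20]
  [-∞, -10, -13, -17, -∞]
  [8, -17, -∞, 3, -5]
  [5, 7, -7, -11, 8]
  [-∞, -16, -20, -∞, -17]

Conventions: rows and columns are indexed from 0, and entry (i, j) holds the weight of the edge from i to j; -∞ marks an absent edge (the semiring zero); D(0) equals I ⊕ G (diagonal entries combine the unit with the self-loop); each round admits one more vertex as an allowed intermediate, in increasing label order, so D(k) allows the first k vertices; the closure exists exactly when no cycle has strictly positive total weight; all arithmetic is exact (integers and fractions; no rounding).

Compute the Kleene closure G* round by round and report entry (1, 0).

D(0):
  [0, -2, -20, -18, -20]
  [-∞, 0, -13, -17, -∞]
  [8, -17, 0, 3, -5]
  [5, 7, -7, 0, 8]
  [-∞, -16, -20, -∞, 0]
D(1):
  [0, -2, -20, -18, -20]
  [-∞, 0, -13, -17, -∞]
  [8, 6, 0, 3, -5]
  [5, 7, -7, 0, 8]
  [-∞, -16, -20, -∞, 0]
D(2):
  [0, -2, -15, -18, -20]
  [-∞, 0, -13, -17, -∞]
  [8, 6, 0, 3, -5]
  [5, 7, -6, 0, 8]
  [-∞, -16, -20, -33, 0]
D(3):
  [0, -2, -15, -12, -20]
  [-5, 0, -13, -10, -18]
  [8, 6, 0, 3, -5]
  [5, 7, -6, 0, 8]
  [-12, -14, -20, -17, 0]
D(4):
  [0, -2, -15, -12, -4]
  [-5, 0, -13, -10, -2]
  [8, 10, 0, 3, 11]
  [5, 7, -6, 0, 8]
  [-12, -10, -20, -17, 0]
D(5):
  [0, -2, -15, -12, -4]
  [-5, 0, -13, -10, -2]
  [8, 10, 0, 3, 11]
  [5, 7, -6, 0, 8]
  [-12, -10, -20, -17, 0]
Answer: G*[1][0] = -5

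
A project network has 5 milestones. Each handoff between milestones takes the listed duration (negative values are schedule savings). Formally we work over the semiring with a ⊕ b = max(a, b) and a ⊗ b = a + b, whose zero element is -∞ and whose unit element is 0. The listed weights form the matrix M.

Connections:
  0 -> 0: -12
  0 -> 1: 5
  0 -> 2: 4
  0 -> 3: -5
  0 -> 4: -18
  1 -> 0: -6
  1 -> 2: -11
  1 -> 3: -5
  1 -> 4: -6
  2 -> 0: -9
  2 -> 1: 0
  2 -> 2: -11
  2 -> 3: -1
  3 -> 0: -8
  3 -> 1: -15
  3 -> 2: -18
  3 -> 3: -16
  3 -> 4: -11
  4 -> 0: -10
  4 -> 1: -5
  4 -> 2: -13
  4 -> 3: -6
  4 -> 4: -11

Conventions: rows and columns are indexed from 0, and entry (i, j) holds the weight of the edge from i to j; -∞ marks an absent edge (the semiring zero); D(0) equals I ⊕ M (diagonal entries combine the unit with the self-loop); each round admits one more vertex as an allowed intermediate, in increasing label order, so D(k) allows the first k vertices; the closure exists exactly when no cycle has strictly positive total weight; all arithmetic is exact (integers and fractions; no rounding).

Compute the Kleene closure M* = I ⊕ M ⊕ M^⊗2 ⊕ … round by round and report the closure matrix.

D(0):
  [0, 5, 4, -5, -18]
  [-6, 0, -11, -5, -6]
  [-9, 0, 0, -1, -∞]
  [-8, -15, -18, 0, -11]
  [-10, -5, -13, -6, 0]
D(1):
  [0, 5, 4, -5, -18]
  [-6, 0, -2, -5, -6]
  [-9, 0, 0, -1, -27]
  [-8, -3, -4, 0, -11]
  [-10, -5, -6, -6, 0]
D(2):
  [0, 5, 4, 0, -1]
  [-6, 0, -2, -5, -6]
  [-6, 0, 0, -1, -6]
  [-8, -3, -4, 0, -9]
  [-10, -5, -6, -6, 0]
D(3):
  [0, 5, 4, 3, -1]
  [-6, 0, -2, -3, -6]
  [-6, 0, 0, -1, -6]
  [-8, -3, -4, 0, -9]
  [-10, -5, -6, -6, 0]
D(4):
  [0, 5, 4, 3, -1]
  [-6, 0, -2, -3, -6]
  [-6, 0, 0, -1, -6]
  [-8, -3, -4, 0, -9]
  [-10, -5, -6, -6, 0]
D(5):
  [0, 5, 4, 3, -1]
  [-6, 0, -2, -3, -6]
  [-6, 0, 0, -1, -6]
  [-8, -3, -4, 0, -9]
  [-10, -5, -6, -6, 0]
Answer: M* = [[0, 5, 4, 3, -1], [-6, 0, -2, -3, -6], [-6, 0, 0, -1, -6], [-8, -3, -4, 0, -9], [-10, -5, -6, -6, 0]]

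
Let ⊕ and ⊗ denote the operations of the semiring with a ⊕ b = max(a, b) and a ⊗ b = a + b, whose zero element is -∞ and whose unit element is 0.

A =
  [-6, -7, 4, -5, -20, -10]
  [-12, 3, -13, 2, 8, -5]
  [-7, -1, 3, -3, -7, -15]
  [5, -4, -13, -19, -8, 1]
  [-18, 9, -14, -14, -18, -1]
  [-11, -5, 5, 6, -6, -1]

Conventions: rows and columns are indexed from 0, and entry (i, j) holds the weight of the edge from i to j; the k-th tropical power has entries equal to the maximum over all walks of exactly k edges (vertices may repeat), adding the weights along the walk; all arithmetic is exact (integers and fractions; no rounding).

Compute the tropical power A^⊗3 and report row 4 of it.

A^⊗2:
  [0, 3, 7, 1, 1, -4]
  [7, 17, 0, 5, 11, 7]
  [2, 2, 6, 1, 7, -2]
  [-1, 1, 9, 7, 4, 0]
  [-3, 12, 4, 11, 17, 4]
  [11, 4, 8, 5, 3, 7]
A^⊗3:
  [6, 10, 10, 5, 11, 2]
  [10, 20, 12, 19, 25, 12]
  [6, 16, 9, 4, 10, 6]
  [12, 13, 12, 6, 9, 8]
  [16, 26, 9, 14, 20, 16]
  [10, 12, 15, 13, 12, 6]
Answer: row 4 of A^⊗3 = [16, 26, 9, 14, 20, 16]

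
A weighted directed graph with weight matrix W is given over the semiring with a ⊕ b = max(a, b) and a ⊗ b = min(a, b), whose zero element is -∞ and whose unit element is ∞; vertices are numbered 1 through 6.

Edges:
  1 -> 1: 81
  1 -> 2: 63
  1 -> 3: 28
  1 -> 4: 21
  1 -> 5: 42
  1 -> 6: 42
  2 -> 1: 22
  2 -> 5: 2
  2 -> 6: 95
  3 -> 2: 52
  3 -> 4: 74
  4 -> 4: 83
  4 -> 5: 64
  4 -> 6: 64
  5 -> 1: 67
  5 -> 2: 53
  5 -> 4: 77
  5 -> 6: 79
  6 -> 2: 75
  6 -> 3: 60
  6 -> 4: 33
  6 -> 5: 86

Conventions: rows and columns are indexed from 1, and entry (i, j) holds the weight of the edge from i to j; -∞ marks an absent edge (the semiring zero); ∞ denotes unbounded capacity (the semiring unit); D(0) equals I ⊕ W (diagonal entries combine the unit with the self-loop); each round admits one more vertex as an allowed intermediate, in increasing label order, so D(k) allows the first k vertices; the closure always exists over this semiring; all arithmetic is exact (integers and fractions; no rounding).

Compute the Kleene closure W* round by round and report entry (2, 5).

D(0):
  [∞, 63, 28, 21, 42, 42]
  [22, ∞, -∞, -∞, 2, 95]
  [-∞, 52, ∞, 74, -∞, -∞]
  [-∞, -∞, -∞, ∞, 64, 64]
  [67, 53, -∞, 77, ∞, 79]
  [-∞, 75, 60, 33, 86, ∞]
D(1):
  [∞, 63, 28, 21, 42, 42]
  [22, ∞, 22, 21, 22, 95]
  [-∞, 52, ∞, 74, -∞, -∞]
  [-∞, -∞, -∞, ∞, 64, 64]
  [67, 63, 28, 77, ∞, 79]
  [-∞, 75, 60, 33, 86, ∞]
D(2):
  [∞, 63, 28, 21, 42, 63]
  [22, ∞, 22, 21, 22, 95]
  [22, 52, ∞, 74, 22, 52]
  [-∞, -∞, -∞, ∞, 64, 64]
  [67, 63, 28, 77, ∞, 79]
  [22, 75, 60, 33, 86, ∞]
D(3):
  [∞, 63, 28, 28, 42, 63]
  [22, ∞, 22, 22, 22, 95]
  [22, 52, ∞, 74, 22, 52]
  [-∞, -∞, -∞, ∞, 64, 64]
  [67, 63, 28, 77, ∞, 79]
  [22, 75, 60, 60, 86, ∞]
D(4):
  [∞, 63, 28, 28, 42, 63]
  [22, ∞, 22, 22, 22, 95]
  [22, 52, ∞, 74, 64, 64]
  [-∞, -∞, -∞, ∞, 64, 64]
  [67, 63, 28, 77, ∞, 79]
  [22, 75, 60, 60, 86, ∞]
D(5):
  [∞, 63, 28, 42, 42, 63]
  [22, ∞, 22, 22, 22, 95]
  [64, 63, ∞, 74, 64, 64]
  [64, 63, 28, ∞, 64, 64]
  [67, 63, 28, 77, ∞, 79]
  [67, 75, 60, 77, 86, ∞]
D(6):
  [∞, 63, 60, 63, 63, 63]
  [67, ∞, 60, 77, 86, 95]
  [64, 64, ∞, 74, 64, 64]
  [64, 64, 60, ∞, 64, 64]
  [67, 75, 60, 77, ∞, 79]
  [67, 75, 60, 77, 86, ∞]
Answer: W*[2][5] = 86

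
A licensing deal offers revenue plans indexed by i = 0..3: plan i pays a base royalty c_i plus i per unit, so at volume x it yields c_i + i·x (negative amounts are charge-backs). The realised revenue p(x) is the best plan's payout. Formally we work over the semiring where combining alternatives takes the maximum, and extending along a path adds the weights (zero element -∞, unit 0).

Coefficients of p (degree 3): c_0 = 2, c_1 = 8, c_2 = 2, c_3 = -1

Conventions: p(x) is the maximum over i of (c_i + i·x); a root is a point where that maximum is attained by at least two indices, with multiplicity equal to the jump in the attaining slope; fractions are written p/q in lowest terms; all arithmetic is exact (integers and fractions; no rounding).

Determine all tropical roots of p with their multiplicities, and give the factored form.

hull edge (i=0, c=2) to (i=1, c=8): slope 6, span 1
hull edge (i=1, c=8) to (i=3, c=-1): slope -9/2, span 2
Factored form: p(x) = -1 ⊗ (x ⊕ (-6)) ⊗ (x ⊕ 9/2) ⊗ (x ⊕ 9/2)
Answer: roots = -6 (mult 1), 9/2 (mult 2)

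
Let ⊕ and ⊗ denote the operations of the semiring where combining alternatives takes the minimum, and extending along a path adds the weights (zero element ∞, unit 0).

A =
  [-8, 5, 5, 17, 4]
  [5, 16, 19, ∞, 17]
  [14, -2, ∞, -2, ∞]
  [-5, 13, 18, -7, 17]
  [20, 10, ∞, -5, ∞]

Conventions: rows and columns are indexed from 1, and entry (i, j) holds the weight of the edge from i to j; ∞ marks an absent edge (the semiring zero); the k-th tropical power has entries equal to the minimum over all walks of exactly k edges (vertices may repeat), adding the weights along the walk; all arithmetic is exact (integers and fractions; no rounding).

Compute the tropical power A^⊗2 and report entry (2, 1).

A^⊗2:
  [-16, -3, -3, -1, -4]
  [-3, 10, 10, 12, 9]
  [-7, 11, 16, -9, 15]
  [-13, 0, 0, -14, -1]
  [-10, 8, 13, -12, 12]
Key observation: the optimum is the walk 2->1->1, with weight 5 + (-8) = -3.
Optimal value attained by: walk 2->1->1.
Answer: (A^⊗2)[2][1] = -3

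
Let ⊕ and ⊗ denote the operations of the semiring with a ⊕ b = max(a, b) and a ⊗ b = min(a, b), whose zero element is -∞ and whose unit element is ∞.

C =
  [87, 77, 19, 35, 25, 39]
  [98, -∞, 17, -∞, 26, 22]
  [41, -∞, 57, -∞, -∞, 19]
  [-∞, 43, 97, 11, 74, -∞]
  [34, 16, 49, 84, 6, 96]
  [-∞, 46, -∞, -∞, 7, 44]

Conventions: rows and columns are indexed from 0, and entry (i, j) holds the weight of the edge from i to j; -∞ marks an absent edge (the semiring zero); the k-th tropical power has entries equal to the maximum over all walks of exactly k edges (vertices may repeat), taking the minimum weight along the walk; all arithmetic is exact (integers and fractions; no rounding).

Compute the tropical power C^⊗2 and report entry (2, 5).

C^⊗2:
  [87, 77, 35, 35, 35, 39]
  [87, 77, 26, 35, 25, 39]
  [41, 41, 57, 35, 25, 39]
  [43, 16, 57, 74, 26, 74]
  [41, 46, 84, 34, 74, 44]
  [46, 44, 17, 7, 26, 44]
Key observation: the optimum is the walk 2->0->5, with weight 41 min 39 = 39.
Optimal value attained by: walk 2->0->5.
Answer: (C^⊗2)[2][5] = 39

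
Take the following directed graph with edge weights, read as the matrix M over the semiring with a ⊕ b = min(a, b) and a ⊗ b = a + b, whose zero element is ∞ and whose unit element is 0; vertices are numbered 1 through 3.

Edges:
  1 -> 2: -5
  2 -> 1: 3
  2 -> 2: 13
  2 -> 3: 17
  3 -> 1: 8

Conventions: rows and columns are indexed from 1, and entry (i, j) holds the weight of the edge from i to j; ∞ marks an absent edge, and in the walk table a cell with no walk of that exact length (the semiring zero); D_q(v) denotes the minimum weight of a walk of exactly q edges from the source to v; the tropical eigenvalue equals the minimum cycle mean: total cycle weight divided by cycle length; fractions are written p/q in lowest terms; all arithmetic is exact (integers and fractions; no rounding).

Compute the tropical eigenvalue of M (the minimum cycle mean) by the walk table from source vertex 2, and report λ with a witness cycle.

q=0: [∞, 0, ∞]
q=1: [3, 13, 17]
q=2: [16, -2, 30]
q=3: [1, 11, 15]
Optimal cycle mean attained by: cycle 1->2->1, total (-5) + 3, length 2.
Answer: λ = -1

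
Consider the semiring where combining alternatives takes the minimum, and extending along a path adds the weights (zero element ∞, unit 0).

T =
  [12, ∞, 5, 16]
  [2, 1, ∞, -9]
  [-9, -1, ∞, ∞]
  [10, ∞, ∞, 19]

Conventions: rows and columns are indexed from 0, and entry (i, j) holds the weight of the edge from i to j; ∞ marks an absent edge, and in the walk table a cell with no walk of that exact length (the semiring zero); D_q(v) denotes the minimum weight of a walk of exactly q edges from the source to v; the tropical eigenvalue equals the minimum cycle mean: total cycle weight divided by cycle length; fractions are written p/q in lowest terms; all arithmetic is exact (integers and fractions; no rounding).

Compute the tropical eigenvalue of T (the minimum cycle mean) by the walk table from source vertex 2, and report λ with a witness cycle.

q=0: [∞, ∞, 0, ∞]
q=1: [-9, -1, ∞, ∞]
q=2: [1, 0, -4, -10]
q=3: [-13, -5, 6, -9]
q=4: [-3, -4, -8, -14]
Optimal cycle mean attained by: cycle 0->2->0, total 5 + (-9), length 2.
Answer: λ = -2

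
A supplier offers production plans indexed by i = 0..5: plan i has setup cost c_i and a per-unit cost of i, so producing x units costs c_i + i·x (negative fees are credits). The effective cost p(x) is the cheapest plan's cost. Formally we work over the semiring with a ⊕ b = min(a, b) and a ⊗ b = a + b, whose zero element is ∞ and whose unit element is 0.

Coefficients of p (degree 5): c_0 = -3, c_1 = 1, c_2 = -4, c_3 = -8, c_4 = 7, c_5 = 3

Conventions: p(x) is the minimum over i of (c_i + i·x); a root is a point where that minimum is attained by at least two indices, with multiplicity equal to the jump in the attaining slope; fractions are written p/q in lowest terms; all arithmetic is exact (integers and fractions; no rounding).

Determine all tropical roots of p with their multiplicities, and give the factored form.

hull edge (i=0, c=-3) to (i=3, c=-8): slope -5/3, span 3
hull edge (i=3, c=-8) to (i=5, c=3): slope 11/2, span 2
Factored form: p(x) = 3 ⊗ (x ⊕ (-11/2)) ⊗ (x ⊕ (-11/2)) ⊗ (x ⊕ 5/3) ⊗ (x ⊕ 5/3) ⊗ (x ⊕ 5/3)
Answer: roots = -11/2 (mult 2), 5/3 (mult 3)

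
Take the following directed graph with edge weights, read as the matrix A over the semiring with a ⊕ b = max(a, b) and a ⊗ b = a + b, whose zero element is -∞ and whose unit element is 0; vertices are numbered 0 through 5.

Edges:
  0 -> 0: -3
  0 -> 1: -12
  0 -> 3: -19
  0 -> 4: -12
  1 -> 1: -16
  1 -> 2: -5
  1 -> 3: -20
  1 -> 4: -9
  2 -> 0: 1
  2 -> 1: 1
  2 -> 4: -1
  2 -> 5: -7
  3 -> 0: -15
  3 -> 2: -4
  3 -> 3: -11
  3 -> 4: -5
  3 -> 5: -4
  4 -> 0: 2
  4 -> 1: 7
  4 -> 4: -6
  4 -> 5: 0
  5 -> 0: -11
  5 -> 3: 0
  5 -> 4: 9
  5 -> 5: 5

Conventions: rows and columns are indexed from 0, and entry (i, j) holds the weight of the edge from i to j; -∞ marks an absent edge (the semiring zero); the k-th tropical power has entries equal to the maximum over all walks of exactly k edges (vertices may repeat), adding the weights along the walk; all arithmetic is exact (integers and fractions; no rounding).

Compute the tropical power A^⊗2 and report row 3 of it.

A^⊗2:
  [-6, -5, -17, -22, -15, -12]
  [-4, -2, -21, -31, -6, -9]
  [1, 6, -4, -7, 2, -1]
  [-3, 2, -15, -4, 5, 1]
  [-1, 1, 2, 0, 9, 5]
  [11, 16, -4, 5, 14, 10]
Answer: row 3 of A^⊗2 = [-3, 2, -15, -4, 5, 1]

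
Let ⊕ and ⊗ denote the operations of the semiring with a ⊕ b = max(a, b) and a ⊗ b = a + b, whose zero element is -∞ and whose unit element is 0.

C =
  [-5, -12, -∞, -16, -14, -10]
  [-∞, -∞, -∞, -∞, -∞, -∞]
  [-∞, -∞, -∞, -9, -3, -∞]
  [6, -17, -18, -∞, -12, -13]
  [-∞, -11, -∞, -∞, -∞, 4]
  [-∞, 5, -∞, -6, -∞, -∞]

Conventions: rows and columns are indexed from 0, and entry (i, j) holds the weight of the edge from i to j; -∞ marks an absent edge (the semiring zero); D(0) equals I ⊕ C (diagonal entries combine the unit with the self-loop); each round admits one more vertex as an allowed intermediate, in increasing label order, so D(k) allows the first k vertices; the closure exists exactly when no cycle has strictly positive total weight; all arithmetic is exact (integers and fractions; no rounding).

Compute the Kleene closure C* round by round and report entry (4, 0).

D(0):
  [0, -12, -∞, -16, -14, -10]
  [-∞, 0, -∞, -∞, -∞, -∞]
  [-∞, -∞, 0, -9, -3, -∞]
  [6, -17, -18, 0, -12, -13]
  [-∞, -11, -∞, -∞, 0, 4]
  [-∞, 5, -∞, -6, -∞, 0]
D(1):
  [0, -12, -∞, -16, -14, -10]
  [-∞, 0, -∞, -∞, -∞, -∞]
  [-∞, -∞, 0, -9, -3, -∞]
  [6, -6, -18, 0, -8, -4]
  [-∞, -11, -∞, -∞, 0, 4]
  [-∞, 5, -∞, -6, -∞, 0]
D(2):
  [0, -12, -∞, -16, -14, -10]
  [-∞, 0, -∞, -∞, -∞, -∞]
  [-∞, -∞, 0, -9, -3, -∞]
  [6, -6, -18, 0, -8, -4]
  [-∞, -11, -∞, -∞, 0, 4]
  [-∞, 5, -∞, -6, -∞, 0]
D(3):
  [0, -12, -∞, -16, -14, -10]
  [-∞, 0, -∞, -∞, -∞, -∞]
  [-∞, -∞, 0, -9, -3, -∞]
  [6, -6, -18, 0, -8, -4]
  [-∞, -11, -∞, -∞, 0, 4]
  [-∞, 5, -∞, -6, -∞, 0]
D(4):
  [0, -12, -34, -16, -14, -10]
  [-∞, 0, -∞, -∞, -∞, -∞]
  [-3, -15, 0, -9, -3, -13]
  [6, -6, -18, 0, -8, -4]
  [-∞, -11, -∞, -∞, 0, 4]
  [0, 5, -24, -6, -14, 0]
D(5):
  [0, -12, -34, -16, -14, -10]
  [-∞, 0, -∞, -∞, -∞, -∞]
  [-3, -14, 0, -9, -3, 1]
  [6, -6, -18, 0, -8, -4]
  [-∞, -11, -∞, -∞, 0, 4]
  [0, 5, -24, -6, -14, 0]
D(6):
  [0, -5, -34, -16, -14, -10]
  [-∞, 0, -∞, -∞, -∞, -∞]
  [1, 6, 0, -5, -3, 1]
  [6, 1, -18, 0, -8, -4]
  [4, 9, -20, -2, 0, 4]
  [0, 5, -24, -6, -14, 0]
Answer: C*[4][0] = 4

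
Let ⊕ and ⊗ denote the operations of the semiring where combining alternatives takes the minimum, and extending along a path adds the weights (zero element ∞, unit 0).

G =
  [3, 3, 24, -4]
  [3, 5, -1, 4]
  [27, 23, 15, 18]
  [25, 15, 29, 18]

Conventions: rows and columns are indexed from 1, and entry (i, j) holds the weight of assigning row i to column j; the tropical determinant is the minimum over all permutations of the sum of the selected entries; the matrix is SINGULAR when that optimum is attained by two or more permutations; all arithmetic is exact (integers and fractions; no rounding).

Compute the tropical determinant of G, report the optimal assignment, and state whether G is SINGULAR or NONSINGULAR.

σ = (1, 2, 3, 4): 3 + 5 + 15 + 18 = 41
σ = (1, 2, 4, 3): 3 + 5 + 18 + 29 = 55
σ = (1, 3, 2, 4): 3 + (-1) + 23 + 18 = 43
σ = (1, 3, 4, 2): 3 + (-1) + 18 + 15 = 35
σ = (1, 4, 2, 3): 3 + 4 + 23 + 29 = 59
σ = (1, 4, 3, 2): 3 + 4 + 15 + 15 = 37
σ = (2, 1, 3, 4): 3 + 3 + 15 + 18 = 39
σ = (2, 1, 4, 3): 3 + 3 + 18 + 29 = 53
σ = (2, 3, 1, 4): 3 + (-1) + 27 + 18 = 47
σ = (2, 3, 4, 1): 3 + (-1) + 18 + 25 = 45
σ = (2, 4, 1, 3): 3 + 4 + 27 + 29 = 63
σ = (2, 4, 3, 1): 3 + 4 + 15 + 25 = 47
σ = (3, 1, 2, 4): 24 + 3 + 23 + 18 = 68
σ = (3, 1, 4, 2): 24 + 3 + 18 + 15 = 60
σ = (3, 2, 1, 4): 24 + 5 + 27 + 18 = 74
σ = (3, 2, 4, 1): 24 + 5 + 18 + 25 = 72
σ = (3, 4, 1, 2): 24 + 4 + 27 + 15 = 70
σ = (3, 4, 2, 1): 24 + 4 + 23 + 25 = 76
σ = (4, 1, 2, 3): (-4) + 3 + 23 + 29 = 51
σ = (4, 1, 3, 2): (-4) + 3 + 15 + 15 = 29
σ = (4, 2, 1, 3): (-4) + 5 + 27 + 29 = 57
σ = (4, 2, 3, 1): (-4) + 5 + 15 + 25 = 41
σ = (4, 3, 1, 2): (-4) + (-1) + 27 + 15 = 37
σ = (4, 3, 2, 1): (-4) + (-1) + 23 + 25 = 43
Optimal value attained by: σ = (4, 1, 3, 2).
Answer: det⊕(G) = 29; verdict: NONSINGULAR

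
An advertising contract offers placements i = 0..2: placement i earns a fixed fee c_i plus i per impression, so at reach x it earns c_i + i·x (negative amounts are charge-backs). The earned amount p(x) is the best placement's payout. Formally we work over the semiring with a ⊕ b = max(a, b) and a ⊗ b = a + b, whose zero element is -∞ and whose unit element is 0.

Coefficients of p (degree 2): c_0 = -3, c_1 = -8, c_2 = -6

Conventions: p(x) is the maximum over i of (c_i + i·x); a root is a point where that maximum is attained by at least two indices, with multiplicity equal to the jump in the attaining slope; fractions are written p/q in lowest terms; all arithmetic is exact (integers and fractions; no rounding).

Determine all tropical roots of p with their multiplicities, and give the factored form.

hull edge (i=0, c=-3) to (i=2, c=-6): slope -3/2, span 2
Factored form: p(x) = -6 ⊗ (x ⊕ 3/2) ⊗ (x ⊕ 3/2)
Answer: roots = 3/2 (mult 2)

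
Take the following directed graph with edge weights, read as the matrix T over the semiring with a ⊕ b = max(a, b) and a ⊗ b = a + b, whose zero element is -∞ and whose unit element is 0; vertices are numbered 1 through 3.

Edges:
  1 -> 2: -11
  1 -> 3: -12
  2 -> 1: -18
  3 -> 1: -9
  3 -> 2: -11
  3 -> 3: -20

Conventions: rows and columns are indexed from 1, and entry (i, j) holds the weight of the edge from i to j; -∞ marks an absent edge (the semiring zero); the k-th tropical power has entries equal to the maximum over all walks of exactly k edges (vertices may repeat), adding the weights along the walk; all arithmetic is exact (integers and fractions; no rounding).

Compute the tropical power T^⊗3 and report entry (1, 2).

T^⊗2:
  [-21, -23, -32]
  [-∞, -29, -30]
  [-29, -20, -21]
T^⊗3:
  [-41, -32, -33]
  [-39, -41, -50]
  [-30, -32, -41]
Key observation: the optimum is the walk 1->3->1->2, with weight (-12) + (-9) + (-11) = -32.
Optimal value attained by: walk 1->3->1->2.
Answer: (T^⊗3)[1][2] = -32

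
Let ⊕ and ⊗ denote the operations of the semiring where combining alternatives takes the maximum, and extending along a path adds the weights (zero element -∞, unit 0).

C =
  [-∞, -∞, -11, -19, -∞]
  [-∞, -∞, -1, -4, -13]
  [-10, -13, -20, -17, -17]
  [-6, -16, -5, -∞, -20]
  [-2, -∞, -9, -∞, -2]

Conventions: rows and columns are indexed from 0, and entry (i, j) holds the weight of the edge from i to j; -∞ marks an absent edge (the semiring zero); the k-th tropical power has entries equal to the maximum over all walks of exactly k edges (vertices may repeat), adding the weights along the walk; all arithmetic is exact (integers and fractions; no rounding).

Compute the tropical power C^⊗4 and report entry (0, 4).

C^⊗2:
  [-21, -24, -24, -28, -28]
  [-10, -14, -9, -18, -15]
  [-19, -33, -14, -17, -19]
  [-15, -18, -17, -20, -22]
  [-4, -22, -11, -21, -4]
C^⊗3:
  [-30, -37, -25, -28, -30]
  [-17, -22, -15, -18, -17]
  [-21, -27, -22, -31, -21]
  [-24, -30, -19, -22, -24]
  [-6, -24, -13, -23, -6]
C^⊗4:
  [-32, -38, -33, -41, -32]
  [-19, -28, -23, -26, -19]
  [-23, -35, -28, -31, -23]
  [-26, -32, -27, -34, -26]
  [-8, -26, -15, -25, -8]
Key observation: the optimum is the walk 0->2->4->4->4, with weight (-11) + (-17) + (-2) + (-2) = -32.
Optimal value attained by: walk 0->2->4->4->4.
Answer: (C^⊗4)[0][4] = -32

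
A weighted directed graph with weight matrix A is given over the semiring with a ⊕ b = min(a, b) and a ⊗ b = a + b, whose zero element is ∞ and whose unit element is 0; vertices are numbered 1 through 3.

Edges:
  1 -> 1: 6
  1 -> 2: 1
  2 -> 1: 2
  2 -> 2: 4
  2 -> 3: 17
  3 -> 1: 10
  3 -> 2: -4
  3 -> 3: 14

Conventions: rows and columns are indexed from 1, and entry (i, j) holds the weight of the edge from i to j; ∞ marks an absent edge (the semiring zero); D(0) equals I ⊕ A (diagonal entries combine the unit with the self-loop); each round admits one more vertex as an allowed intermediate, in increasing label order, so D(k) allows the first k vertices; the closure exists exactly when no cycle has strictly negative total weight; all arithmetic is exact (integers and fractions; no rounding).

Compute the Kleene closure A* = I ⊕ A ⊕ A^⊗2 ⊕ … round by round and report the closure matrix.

D(0):
  [0, 1, ∞]
  [2, 0, 17]
  [10, -4, 0]
D(1):
  [0, 1, ∞]
  [2, 0, 17]
  [10, -4, 0]
D(2):
  [0, 1, 18]
  [2, 0, 17]
  [-2, -4, 0]
D(3):
  [0, 1, 18]
  [2, 0, 17]
  [-2, -4, 0]
Answer: A* = [[0, 1, 18], [2, 0, 17], [-2, -4, 0]]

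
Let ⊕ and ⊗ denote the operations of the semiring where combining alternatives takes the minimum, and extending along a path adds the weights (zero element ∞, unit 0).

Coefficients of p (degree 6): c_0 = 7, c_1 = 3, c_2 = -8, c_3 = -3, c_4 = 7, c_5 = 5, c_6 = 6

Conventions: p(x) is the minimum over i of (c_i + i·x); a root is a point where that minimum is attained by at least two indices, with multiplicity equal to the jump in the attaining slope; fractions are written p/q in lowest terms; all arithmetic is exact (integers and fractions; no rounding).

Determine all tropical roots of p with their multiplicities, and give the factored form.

hull edge (i=0, c=7) to (i=2, c=-8): slope -15/2, span 2
hull edge (i=2, c=-8) to (i=6, c=6): slope 7/2, span 4
Factored form: p(x) = 6 ⊗ (x ⊕ (-7/2)) ⊗ (x ⊕ (-7/2)) ⊗ (x ⊕ (-7/2)) ⊗ (x ⊕ (-7/2)) ⊗ (x ⊕ 15/2) ⊗ (x ⊕ 15/2)
Answer: roots = -7/2 (mult 4), 15/2 (mult 2)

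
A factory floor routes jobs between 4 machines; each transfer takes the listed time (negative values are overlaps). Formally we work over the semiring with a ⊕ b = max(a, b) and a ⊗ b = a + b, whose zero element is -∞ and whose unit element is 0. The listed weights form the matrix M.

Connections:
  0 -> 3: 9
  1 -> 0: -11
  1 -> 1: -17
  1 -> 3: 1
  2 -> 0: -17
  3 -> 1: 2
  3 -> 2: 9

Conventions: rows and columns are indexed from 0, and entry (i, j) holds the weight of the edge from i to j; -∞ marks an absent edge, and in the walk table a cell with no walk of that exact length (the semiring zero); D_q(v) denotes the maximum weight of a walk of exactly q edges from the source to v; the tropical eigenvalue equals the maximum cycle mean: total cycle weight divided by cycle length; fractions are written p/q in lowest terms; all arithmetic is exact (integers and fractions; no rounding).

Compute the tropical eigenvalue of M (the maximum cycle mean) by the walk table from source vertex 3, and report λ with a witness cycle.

q=0: [-∞, -∞, -∞, 0]
q=1: [-∞, 2, 9, -∞]
q=2: [-8, -15, -∞, 3]
q=3: [-26, 5, 12, 1]
q=4: [-5, 3, 10, 6]
Optimal cycle mean attained by: cycle 1->3->1, total 1 + 2, length 2.
Answer: λ = 3/2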